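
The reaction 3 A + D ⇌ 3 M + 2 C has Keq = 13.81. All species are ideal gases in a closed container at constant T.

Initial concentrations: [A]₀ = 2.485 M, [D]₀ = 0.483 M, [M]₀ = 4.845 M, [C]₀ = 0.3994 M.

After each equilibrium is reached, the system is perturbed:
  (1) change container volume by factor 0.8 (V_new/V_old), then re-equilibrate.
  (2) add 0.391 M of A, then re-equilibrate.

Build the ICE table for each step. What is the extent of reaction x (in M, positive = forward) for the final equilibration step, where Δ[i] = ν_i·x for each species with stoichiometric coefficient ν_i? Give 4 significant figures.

Q₀ = 2.448 vs Keq = 13.81 ⇒ Q<K, forward
Step 1:
                    A           D           M           C
  init          2.485       0.483       4.845      0.3994
  Δ           -0.3238     -0.1079      0.3238      0.2159
  eq            2.161      0.3751       5.169      0.6153
  solve Keq expr → x = 0.1079; check Q = 13.81
Then change container volume by factor 0.8 (V_new/V_old).
Step 2:
                    A           D           M           C
  init          2.701      0.4688       6.461      0.7691
  Δ           0.05524     0.01841    -0.05524    -0.03683
  eq            2.757      0.4872       6.406      0.7323
  solve Keq expr → x = -0.01841; check Q = 13.81
Then add 0.391 M of A.
Step 3:
                    A           D           M           C
  init          3.148      0.4872       6.406      0.7323
  Δ           -0.1025    -0.03415      0.1025     0.06831
  eq            3.045      0.4531       6.508      0.8006
  solve Keq expr → x = 0.03415; check Q = 13.81

x = 0.03415 M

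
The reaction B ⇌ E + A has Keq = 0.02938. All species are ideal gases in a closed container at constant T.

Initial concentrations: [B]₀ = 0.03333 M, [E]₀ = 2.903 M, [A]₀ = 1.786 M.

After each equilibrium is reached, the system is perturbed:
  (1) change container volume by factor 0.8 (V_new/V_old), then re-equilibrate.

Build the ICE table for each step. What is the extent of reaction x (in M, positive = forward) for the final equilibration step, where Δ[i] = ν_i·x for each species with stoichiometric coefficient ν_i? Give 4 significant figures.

Q₀ = 155.6 vs Keq = 0.02938 ⇒ Q>K, reverse
Step 1:
                    B           E           A
  I           0.03333       2.903       1.786
  C             1.741      -1.741      -1.741
  E             1.774       1.162     0.04487
  solve Keq expr → x = -1.741; check Q = 0.02938
Then change container volume by factor 0.8 (V_new/V_old).
Step 2:
                    B           E           A
  I             2.218       1.452     0.05609
  C           0.01067    -0.01067    -0.01067
  E             2.229       1.442     0.04542
  solve Keq expr → x = -0.01067; check Q = 0.02938

x = -0.01067 M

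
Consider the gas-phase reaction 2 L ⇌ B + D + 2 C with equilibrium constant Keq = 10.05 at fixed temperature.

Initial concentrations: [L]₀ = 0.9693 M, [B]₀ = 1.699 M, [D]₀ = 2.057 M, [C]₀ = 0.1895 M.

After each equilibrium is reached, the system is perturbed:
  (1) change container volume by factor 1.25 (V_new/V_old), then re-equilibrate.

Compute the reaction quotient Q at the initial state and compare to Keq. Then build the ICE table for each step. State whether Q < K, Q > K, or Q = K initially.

Q₀ = 0.1336 vs Keq = 10.05 ⇒ Q<K, forward
Step 1:
                   L          B          D          C
  I           0.9693      1.699      2.057     0.1895
  C          -0.5046     0.2523     0.2523     0.5046
  E           0.4647      1.951      2.309     0.6941
  solve Keq expr → x = 0.2523; check Q = 10.05
Then change container volume by factor 1.25 (V_new/V_old).
Step 2:
                   L          B          D          C
  I           0.3718      1.561      1.847     0.5552
  C          -0.0456     0.0228     0.0228     0.0456
  E           0.3262      1.584       1.87     0.6008
  solve Keq expr → x = 0.0228; check Q = 10.05

Q₀ = 0.1336; Q < K (proceeds forward)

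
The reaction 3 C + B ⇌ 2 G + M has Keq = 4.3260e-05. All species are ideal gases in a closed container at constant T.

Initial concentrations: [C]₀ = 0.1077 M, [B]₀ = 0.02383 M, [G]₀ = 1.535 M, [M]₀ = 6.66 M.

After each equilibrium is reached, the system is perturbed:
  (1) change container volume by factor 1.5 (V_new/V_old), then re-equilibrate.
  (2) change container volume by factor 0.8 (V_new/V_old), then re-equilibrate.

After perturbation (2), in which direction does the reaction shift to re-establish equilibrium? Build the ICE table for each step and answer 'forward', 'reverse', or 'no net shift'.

Q₀ = 5.2713e+05 vs Keq = 4.3260e-05 ⇒ Q>K, reverse
Step 1:
                    C           B           G           M
  Initial      0.1077     0.02383       1.535        6.66
  Change        2.289       0.763      -1.526      -0.763
  Equil         2.397      0.7869    0.008915       5.897
  solve Keq expr → x = -0.763; check Q = 4.3260e-05
Then change container volume by factor 1.5 (V_new/V_old).
Step 2:
                    C           B           G           M
  Initial       1.598      0.5246    0.005944       3.931
  Change     0.001621  5.4022e-04    -0.00108 -5.4022e-04
  Equil           1.6      0.5251    0.004863       3.931
  solve Keq expr → x = -5.4022e-04; check Q = 4.3260e-05
Then change container volume by factor 0.8 (V_new/V_old).
Step 3:
                    C           B           G           M
  Initial       1.999      0.6564    0.006079       4.913
  Change    -0.001065 -3.5500e-04  7.1000e-04  3.5500e-04
  Equil         1.998       0.656    0.006789       4.914
  solve Keq expr → x = 3.5500e-04; check Q = 4.3260e-05

Direction: forward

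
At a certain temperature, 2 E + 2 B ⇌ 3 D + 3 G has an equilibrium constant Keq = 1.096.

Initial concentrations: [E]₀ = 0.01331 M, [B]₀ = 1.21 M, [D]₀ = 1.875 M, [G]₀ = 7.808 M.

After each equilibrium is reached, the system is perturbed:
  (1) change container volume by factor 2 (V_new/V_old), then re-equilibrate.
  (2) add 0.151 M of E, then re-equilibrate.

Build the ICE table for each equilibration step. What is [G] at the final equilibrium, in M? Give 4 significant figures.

[G]_eq = 3.21 M

Q₀ = 1.2098e+07 vs Keq = 1.096 ⇒ Q>K, reverse
Step 1:
                    E           B           D           G
  Initial     0.01331        1.21       1.875       7.808
  Change        1.052       1.052      -1.578      -1.578
  Equil         1.065       2.262      0.2974        6.23
  solve Keq expr → x = -0.5259; check Q = 1.096
Then change container volume by factor 2 (V_new/V_old).
Step 2:
                    E           B           D           G
  Initial      0.5325       1.131      0.1487       3.115
  Change     -0.04293    -0.04293     0.06439     0.06439
  Equil        0.4896       1.088      0.2131        3.18
  solve Keq expr → x = 0.02146; check Q = 1.096
Then add 0.151 M of E.
Step 3:
                    E           B           D           G
  Initial      0.6406       1.088      0.2131        3.18
  Change     -0.02055    -0.02055     0.03082     0.03082
  Equil        0.6201       1.067      0.2439        3.21
  solve Keq expr → x = 0.01027; check Q = 1.096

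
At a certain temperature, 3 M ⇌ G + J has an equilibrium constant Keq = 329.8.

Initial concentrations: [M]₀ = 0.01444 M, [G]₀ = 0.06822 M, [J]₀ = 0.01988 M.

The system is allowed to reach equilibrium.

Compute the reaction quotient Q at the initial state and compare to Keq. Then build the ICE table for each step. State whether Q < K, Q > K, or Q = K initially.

Q₀ = 450.4; Q > K (proceeds reverse)

Q₀ = 450.4 vs Keq = 329.8 ⇒ Q>K, reverse
Step 1:
                  M         G         J
  Initial   0.01444   0.06822   0.01988
  Change   0.001416 -4.7217e-04 -4.7217e-04
  Equil     0.01586   0.06775   0.01941
  solve Keq expr → x = -4.7217e-04; check Q = 329.8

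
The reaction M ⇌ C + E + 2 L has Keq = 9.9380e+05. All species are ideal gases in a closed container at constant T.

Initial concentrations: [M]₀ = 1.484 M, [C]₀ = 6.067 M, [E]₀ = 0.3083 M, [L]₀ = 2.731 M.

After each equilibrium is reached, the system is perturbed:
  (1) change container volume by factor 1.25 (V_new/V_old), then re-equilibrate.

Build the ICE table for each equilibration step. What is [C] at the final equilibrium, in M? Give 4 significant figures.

[C]_eq = 6.041 M

Q₀ = 9.401 vs Keq = 9.9380e+05 ⇒ Q<K, forward
Step 1:
                    M           C           E           L
  init          1.484       6.067      0.3083       2.731
  Δ            -1.484       1.484       1.484       2.967
  eq       4.4202e-04       7.551       1.792       5.698
  solve Keq expr → x = 1.484; check Q = 9.9380e+05
Then change container volume by factor 1.25 (V_new/V_old).
Step 2:
                    M           C           E           L
  init     3.5362e-04        6.04       1.433       4.558
  Δ       -1.7251e-04  1.7251e-04  1.7251e-04  3.4502e-04
  eq       1.8111e-04       6.041       1.434       4.559
  solve Keq expr → x = 1.7251e-04; check Q = 9.9380e+05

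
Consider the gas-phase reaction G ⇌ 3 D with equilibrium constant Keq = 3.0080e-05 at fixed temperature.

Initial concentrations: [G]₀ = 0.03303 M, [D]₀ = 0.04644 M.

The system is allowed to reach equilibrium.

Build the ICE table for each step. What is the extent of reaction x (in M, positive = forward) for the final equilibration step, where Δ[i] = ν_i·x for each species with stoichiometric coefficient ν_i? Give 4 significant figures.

Q₀ = 0.003032 vs Keq = 3.0080e-05 ⇒ Q>K, reverse
Step 1:
                   G          D
  init       0.03303    0.04644
  Δ           0.0118   -0.03539
  eq         0.04483    0.01105
  solve Keq expr → x = -0.0118; check Q = 3.0080e-05

x = -0.0118 M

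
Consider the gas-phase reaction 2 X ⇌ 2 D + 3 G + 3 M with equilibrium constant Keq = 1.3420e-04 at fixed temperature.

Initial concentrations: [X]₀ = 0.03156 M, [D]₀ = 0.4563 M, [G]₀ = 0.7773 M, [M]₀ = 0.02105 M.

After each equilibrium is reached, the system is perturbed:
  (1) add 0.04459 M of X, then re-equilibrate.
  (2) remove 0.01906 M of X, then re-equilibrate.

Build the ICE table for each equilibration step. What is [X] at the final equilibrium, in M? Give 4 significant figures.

[X]_eq = 0.0597 M

Q₀ = 9.1569e-04 vs Keq = 1.3420e-04 ⇒ Q>K, reverse
Step 1:
                    X           D           G           M
  Initial     0.03156      0.4563      0.7773     0.02105
  Change     0.005621   -0.005621   -0.008431   -0.008431
  Equil       0.03718      0.4507      0.7689     0.01262
  solve Keq expr → x = -0.00281; check Q = 1.3420e-04
Then add 0.04459 M of X.
Step 2:
                    X           D           G           M
  Initial     0.08177      0.4507      0.7689     0.01262
  Change    -0.004998    0.004998    0.007497    0.007497
  Equil       0.07677      0.4557      0.7764     0.02012
  solve Keq expr → x = 0.002499; check Q = 1.3420e-04
Then remove 0.01906 M of X.
Step 3:
                    X           D           G           M
  Initial     0.05771      0.4557      0.7764     0.02012
  Change     0.001993   -0.001993   -0.002989   -0.002989
  Equil        0.0597      0.4537      0.7734     0.01713
  solve Keq expr → x = -9.9625e-04; check Q = 1.3420e-04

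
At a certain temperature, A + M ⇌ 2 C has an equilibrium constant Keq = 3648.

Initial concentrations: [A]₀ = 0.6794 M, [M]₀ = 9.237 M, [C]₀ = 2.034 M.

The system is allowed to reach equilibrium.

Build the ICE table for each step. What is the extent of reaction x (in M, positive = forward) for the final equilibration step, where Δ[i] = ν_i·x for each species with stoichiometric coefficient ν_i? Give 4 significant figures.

Q₀ = 0.6592 vs Keq = 3648 ⇒ Q<K, forward
Step 1:
                   A          M          C
  init        0.6794      9.237      2.034
  Δ           -0.679     -0.679      1.358
  eq      3.6855e-04      8.558      3.392
  solve Keq expr → x = 0.679; check Q = 3648

x = 0.679 M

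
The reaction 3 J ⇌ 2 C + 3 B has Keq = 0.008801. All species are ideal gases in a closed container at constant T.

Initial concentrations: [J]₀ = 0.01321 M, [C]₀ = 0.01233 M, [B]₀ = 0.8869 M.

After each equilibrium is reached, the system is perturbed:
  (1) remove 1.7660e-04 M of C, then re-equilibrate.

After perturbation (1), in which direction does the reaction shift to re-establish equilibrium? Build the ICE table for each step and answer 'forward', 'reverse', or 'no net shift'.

Q₀ = 46.01 vs Keq = 0.008801 ⇒ Q>K, reverse
Step 1:
                   J          C          B
  init       0.01321    0.01233     0.8869
  Δ          0.01756   -0.01171   -0.01756
  eq         0.03077 6.2464e-04     0.8693
  solve Keq expr → x = -0.005853; check Q = 0.008801
Then remove 1.7660e-04 M of C.
Step 2:
                   J          C          B
  init       0.03077 4.4804e-04     0.8693
  Δ       -2.5296e-04 1.6864e-04 2.5296e-04
  eq         0.03052 6.1668e-04     0.8696
  solve Keq expr → x = 8.4322e-05; check Q = 0.008801

Direction: forward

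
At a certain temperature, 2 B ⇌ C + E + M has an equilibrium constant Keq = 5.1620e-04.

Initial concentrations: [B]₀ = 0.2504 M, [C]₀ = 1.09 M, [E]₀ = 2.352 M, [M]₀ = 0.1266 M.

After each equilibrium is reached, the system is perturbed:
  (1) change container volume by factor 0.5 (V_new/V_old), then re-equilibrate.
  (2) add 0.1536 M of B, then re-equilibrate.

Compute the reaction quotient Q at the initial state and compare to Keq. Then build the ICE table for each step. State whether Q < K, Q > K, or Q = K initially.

Q₀ = 5.176 vs Keq = 5.1620e-04 ⇒ Q>K, reverse
Step 1:
                    B           C           E           M
  Initial      0.2504        1.09       2.352      0.1266
  Change       0.2531     -0.1265     -0.1265     -0.1265
  Equil        0.5035      0.9635       2.225  6.1027e-05
  solve Keq expr → x = -0.1265; check Q = 5.1620e-04
Then change container volume by factor 0.5 (V_new/V_old).
Step 2:
                    B           C           E           M
  Initial       1.007       1.927       4.451  1.2205e-04
  Change   1.2202e-04 -6.1010e-05 -6.1010e-05 -6.1010e-05
  Equil         1.007       1.927       4.451  6.1045e-05
  solve Keq expr → x = -6.1010e-05; check Q = 5.1620e-04
Then add 0.1536 M of B.
Step 3:
                    B           C           E           M
  Initial       1.161       1.927       4.451  6.1045e-05
  Change  -4.0069e-05  2.0034e-05  2.0034e-05  2.0034e-05
  Equil         1.161       1.927       4.451  8.1079e-05
  solve Keq expr → x = 2.0034e-05; check Q = 5.1620e-04

Q₀ = 5.176; Q > K (proceeds reverse)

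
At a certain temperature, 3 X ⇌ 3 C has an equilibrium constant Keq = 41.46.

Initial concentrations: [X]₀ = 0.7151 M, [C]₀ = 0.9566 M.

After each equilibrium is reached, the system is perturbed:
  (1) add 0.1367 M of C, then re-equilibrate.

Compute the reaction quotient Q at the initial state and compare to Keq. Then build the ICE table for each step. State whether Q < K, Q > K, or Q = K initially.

Q₀ = 2.394 vs Keq = 41.46 ⇒ Q<K, forward
Step 1:
                   X          C
  I           0.7151     0.9566
  C          -0.3404     0.3404
  E           0.3747      1.297
  solve Keq expr → x = 0.1135; check Q = 41.46
Then add 0.1367 M of C.
Step 2:
                   X          C
  I           0.3747      1.434
  C          0.03064   -0.03064
  E           0.4054      1.403
  solve Keq expr → x = -0.01021; check Q = 41.46

Q₀ = 2.394; Q < K (proceeds forward)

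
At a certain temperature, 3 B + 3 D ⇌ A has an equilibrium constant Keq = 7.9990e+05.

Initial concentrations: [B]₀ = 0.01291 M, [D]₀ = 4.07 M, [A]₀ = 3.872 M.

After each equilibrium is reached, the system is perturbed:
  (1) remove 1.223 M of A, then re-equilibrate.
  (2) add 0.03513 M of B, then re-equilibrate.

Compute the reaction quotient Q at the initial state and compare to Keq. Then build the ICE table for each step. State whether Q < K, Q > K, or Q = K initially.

Q₀ = 2.6692e+04; Q < K (proceeds forward)

Q₀ = 2.6692e+04 vs Keq = 7.9990e+05 ⇒ Q<K, forward
Step 1:
                   B          D          A
  init       0.01291       4.07      3.872
  Δ        -0.008744  -0.008744   0.002915
  eq        0.004166      4.061      3.875
  solve Keq expr → x = 0.002915; check Q = 7.9990e+05
Then remove 1.223 M of A.
Step 2:
                   B          D          A
  init      0.004166      4.061      2.652
  Δ       -4.9422e-04 -4.9422e-04 1.6474e-04
  eq        0.003672      4.061      2.652
  solve Keq expr → x = 1.6474e-04; check Q = 7.9990e+05
Then add 0.03513 M of B.
Step 3:
                   B          D          A
  init        0.0388      4.061      2.652
  Δ         -0.03509   -0.03509     0.0117
  eq         0.00371      4.026      2.664
  solve Keq expr → x = 0.0117; check Q = 7.9990e+05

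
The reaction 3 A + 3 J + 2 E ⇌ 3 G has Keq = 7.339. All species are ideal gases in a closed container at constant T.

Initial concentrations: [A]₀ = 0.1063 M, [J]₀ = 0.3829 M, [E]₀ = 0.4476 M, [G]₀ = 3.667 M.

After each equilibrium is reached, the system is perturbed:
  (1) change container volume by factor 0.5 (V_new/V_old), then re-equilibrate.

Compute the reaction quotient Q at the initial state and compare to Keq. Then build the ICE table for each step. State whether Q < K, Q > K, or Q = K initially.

Q₀ = 3.6500e+06 vs Keq = 7.339 ⇒ Q>K, reverse
Step 1:
                    A           J           E           G
  I            0.1063      0.3829      0.4476       3.667
  C            0.9264      0.9264      0.6176     -0.9264
  E             1.033       1.309       1.065       2.741
  solve Keq expr → x = -0.3088; check Q = 7.339
Then change container volume by factor 0.5 (V_new/V_old).
Step 2:
                    A           J           E           G
  I             2.065       2.619        2.13       5.481
  C           -0.7844     -0.7844     -0.5229      0.7844
  E             1.281       1.834       1.607       6.266
  solve Keq expr → x = 0.2615; check Q = 7.339

Q₀ = 3.6500e+06; Q > K (proceeds reverse)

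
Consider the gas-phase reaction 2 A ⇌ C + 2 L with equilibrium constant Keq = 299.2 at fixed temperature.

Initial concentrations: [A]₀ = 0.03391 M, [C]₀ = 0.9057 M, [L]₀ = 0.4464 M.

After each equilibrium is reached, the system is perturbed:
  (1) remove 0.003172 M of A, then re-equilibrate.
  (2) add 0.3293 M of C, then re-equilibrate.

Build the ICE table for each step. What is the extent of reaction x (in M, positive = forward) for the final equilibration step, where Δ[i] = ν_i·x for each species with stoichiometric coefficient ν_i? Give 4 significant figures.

Q₀ = 157 vs Keq = 299.2 ⇒ Q<K, forward
Step 1:
                   A          C          L
  I          0.03391     0.9057     0.4464
  C        -0.008804   0.004402   0.008804
  E          0.02511     0.9101     0.4552
  solve Keq expr → x = 0.004402; check Q = 299.2
Then remove 0.003172 M of A.
Step 2:
                   A          C          L
  I          0.02193     0.9101     0.4552
  C         0.002987  -0.001493  -0.002987
  E          0.02492     0.9086     0.4522
  solve Keq expr → x = -0.001493; check Q = 299.2
Then add 0.3293 M of C.
Step 3:
                   A          C          L
  I          0.02492      1.238     0.4522
  C         0.003894  -0.001947  -0.003894
  E          0.02881      1.236     0.4483
  solve Keq expr → x = -0.001947; check Q = 299.2

x = -0.001947 M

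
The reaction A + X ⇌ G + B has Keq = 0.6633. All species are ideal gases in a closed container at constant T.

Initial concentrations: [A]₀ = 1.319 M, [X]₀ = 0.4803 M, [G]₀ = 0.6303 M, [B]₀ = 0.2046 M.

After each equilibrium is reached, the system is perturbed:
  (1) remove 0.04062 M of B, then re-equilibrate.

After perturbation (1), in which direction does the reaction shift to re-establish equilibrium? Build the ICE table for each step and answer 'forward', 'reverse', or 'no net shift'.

Direction: forward

Q₀ = 0.2036 vs Keq = 0.6633 ⇒ Q<K, forward
Step 1:
                    A           X           G           B
  init          1.319      0.4803      0.6303      0.2046
  Δ           -0.1403     -0.1403      0.1403      0.1403
  eq            1.179        0.34      0.7706      0.3449
  solve Keq expr → x = 0.1403; check Q = 0.6633
Then remove 0.04062 M of B.
Step 2:
                    A           X           G           B
  init          1.179        0.34      0.7706      0.3043
  Δ            -0.015      -0.015       0.015       0.015
  eq            1.164       0.325      0.7856      0.3193
  solve Keq expr → x = 0.015; check Q = 0.6633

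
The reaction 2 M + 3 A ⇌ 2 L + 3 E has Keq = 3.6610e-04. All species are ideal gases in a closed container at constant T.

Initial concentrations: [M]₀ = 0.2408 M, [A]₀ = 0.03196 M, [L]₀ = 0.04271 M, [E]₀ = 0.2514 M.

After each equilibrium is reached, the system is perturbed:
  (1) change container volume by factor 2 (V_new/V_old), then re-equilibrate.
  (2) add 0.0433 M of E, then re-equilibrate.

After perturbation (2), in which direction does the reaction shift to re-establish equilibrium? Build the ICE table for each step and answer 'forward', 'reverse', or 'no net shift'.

Direction: reverse

Q₀ = 15.31 vs Keq = 3.6610e-04 ⇒ Q>K, reverse
Step 1:
                  M         A         L         E
  Initial    0.2408   0.03196   0.04271    0.2514
  Change    0.04086   0.06129  -0.04086  -0.06129
  Equil      0.2817   0.09325  0.001851    0.1901
  solve Keq expr → x = -0.02043; check Q = 3.6610e-04
Then change container volume by factor 2 (V_new/V_old).
Step 2:
                  M         A         L         E
  Initial    0.1408   0.04662 9.2563e-04   0.09506
  Change          0         0         0         0
  Equil      0.1408   0.04662 9.2563e-04   0.09506
  solve Keq expr → x = 0; check Q = 3.6610e-04
Then add 0.0433 M of E.
Step 3:
                  M         A         L         E
  Initial    0.1408   0.04662 9.2563e-04    0.1384
  Change  3.8387e-04 5.7581e-04 -3.8387e-04 -5.7581e-04
  Equil      0.1412    0.0472 5.4176e-04    0.1378
  solve Keq expr → x = -1.9194e-04; check Q = 3.6610e-04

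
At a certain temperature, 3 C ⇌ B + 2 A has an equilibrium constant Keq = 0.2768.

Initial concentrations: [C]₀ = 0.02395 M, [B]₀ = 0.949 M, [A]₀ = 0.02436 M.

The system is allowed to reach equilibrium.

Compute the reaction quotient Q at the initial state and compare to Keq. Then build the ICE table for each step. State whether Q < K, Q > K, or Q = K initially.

Q₀ = 40.99; Q > K (proceeds reverse)

Q₀ = 40.99 vs Keq = 0.2768 ⇒ Q>K, reverse
Step 1:
                  C         B         A
  I         0.02395     0.949   0.02436
  C         0.02714 -0.009047  -0.01809
  E         0.05109      0.94  0.006267
  solve Keq expr → x = -0.009047; check Q = 0.2768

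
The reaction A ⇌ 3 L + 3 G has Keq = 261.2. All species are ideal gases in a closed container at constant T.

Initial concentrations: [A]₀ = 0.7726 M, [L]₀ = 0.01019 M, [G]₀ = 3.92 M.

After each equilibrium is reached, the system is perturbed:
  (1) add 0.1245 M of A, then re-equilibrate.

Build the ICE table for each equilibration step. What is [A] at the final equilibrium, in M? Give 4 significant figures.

[A]_eq = 0.549 M

Q₀ = 8.2495e-05 vs Keq = 261.2 ⇒ Q<K, forward
Step 1:
                   A          L          G
  Initial     0.7726    0.01019       3.92
  Change     -0.3282     0.9845     0.9845
  Equil       0.4444     0.9947      4.904
  solve Keq expr → x = 0.3282; check Q = 261.2
Then add 0.1245 M of A.
Step 2:
                   A          L          G
  Initial     0.5689     0.9947      4.904
  Change    -0.01992    0.05975    0.05975
  Equil        0.549      1.054      4.964
  solve Keq expr → x = 0.01992; check Q = 261.2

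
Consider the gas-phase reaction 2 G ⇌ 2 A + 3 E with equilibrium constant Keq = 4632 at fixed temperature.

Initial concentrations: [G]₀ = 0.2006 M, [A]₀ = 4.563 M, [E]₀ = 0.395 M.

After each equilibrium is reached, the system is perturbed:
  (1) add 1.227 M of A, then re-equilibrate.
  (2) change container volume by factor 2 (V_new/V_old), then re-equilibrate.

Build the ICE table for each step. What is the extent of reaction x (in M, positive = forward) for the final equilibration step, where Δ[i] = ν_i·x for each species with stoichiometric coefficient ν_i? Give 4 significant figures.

x = 0.006673 M

Q₀ = 31.89 vs Keq = 4632 ⇒ Q<K, forward
Step 1:
                    G           A           E
  Initial      0.2006       4.563       0.395
  Change      -0.1648      0.1648      0.2473
  Equil       0.03576       4.728      0.6423
  solve Keq expr → x = 0.08242; check Q = 4632
Then add 1.227 M of A.
Step 2:
                    G           A           E
  Initial     0.03576       5.955      0.6423
  Change      0.00797    -0.00797    -0.01195
  Equil       0.04373       5.947      0.6303
  solve Keq expr → x = -0.003985; check Q = 4632
Then change container volume by factor 2 (V_new/V_old).
Step 3:
                    G           A           E
  Initial     0.02186       2.973      0.3152
  Change     -0.01335     0.01335     0.02002
  Equil      0.008516       2.987      0.3352
  solve Keq expr → x = 0.006673; check Q = 4632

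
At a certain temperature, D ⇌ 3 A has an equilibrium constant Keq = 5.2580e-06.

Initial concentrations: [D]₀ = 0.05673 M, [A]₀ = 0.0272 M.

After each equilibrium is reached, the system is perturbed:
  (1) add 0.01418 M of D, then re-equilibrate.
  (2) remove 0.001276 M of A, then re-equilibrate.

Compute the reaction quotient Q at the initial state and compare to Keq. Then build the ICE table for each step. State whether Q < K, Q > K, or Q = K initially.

Q₀ = 3.5473e-04; Q > K (proceeds reverse)

Q₀ = 3.5473e-04 vs Keq = 5.2580e-06 ⇒ Q>K, reverse
Step 1:
                   D          A
  I          0.05673     0.0272
  C         0.006754   -0.02026
  E          0.06348   0.006937
  solve Keq expr → x = -0.006754; check Q = 5.2580e-06
Then add 0.01418 M of D.
Step 2:
                   D          A
  I          0.07766   0.006937
  C       -1.5904e-04 4.7712e-04
  E          0.07751   0.007414
  solve Keq expr → x = 1.5904e-04; check Q = 5.2580e-06
Then remove 0.001276 M of A.
Step 3:
                   D          A
  I          0.07751   0.006138
  C       -4.2085e-04   0.001263
  E          0.07708   0.007401
  solve Keq expr → x = 4.2085e-04; check Q = 5.2580e-06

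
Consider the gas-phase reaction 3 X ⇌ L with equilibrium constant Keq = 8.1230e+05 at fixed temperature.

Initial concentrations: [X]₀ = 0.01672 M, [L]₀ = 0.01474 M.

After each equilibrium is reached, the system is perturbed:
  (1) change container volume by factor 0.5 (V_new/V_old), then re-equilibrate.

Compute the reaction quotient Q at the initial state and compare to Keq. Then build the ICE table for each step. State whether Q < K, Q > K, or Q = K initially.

Q₀ = 3153 vs Keq = 8.1230e+05 ⇒ Q<K, forward
Step 1:
                  X         L
  I         0.01672   0.01474
  C        -0.01384  0.004614
  E        0.002878   0.01935
  solve Keq expr → x = 0.004614; check Q = 8.1230e+05
Then change container volume by factor 0.5 (V_new/V_old).
Step 2:
                  X         L
  I        0.005755   0.03871
  C       -0.002108 7.0260e-04
  E        0.003647   0.03941
  solve Keq expr → x = 7.0260e-04; check Q = 8.1230e+05

Q₀ = 3153; Q < K (proceeds forward)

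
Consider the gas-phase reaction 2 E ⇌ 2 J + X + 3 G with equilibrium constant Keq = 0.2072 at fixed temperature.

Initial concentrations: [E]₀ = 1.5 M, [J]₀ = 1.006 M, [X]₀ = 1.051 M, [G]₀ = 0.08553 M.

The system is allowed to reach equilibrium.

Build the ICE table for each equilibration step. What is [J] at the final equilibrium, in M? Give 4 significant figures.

Q₀ = 2.9578e-04 vs Keq = 0.2072 ⇒ Q<K, forward
Step 1:
                    E           J           X           G
  init            1.5       1.006       1.051     0.08553
  Δ           -0.2956      0.2956      0.1478      0.4434
  eq            1.204       1.302       1.199      0.5289
  solve Keq expr → x = 0.1478; check Q = 0.2072

[J]_eq = 1.302 M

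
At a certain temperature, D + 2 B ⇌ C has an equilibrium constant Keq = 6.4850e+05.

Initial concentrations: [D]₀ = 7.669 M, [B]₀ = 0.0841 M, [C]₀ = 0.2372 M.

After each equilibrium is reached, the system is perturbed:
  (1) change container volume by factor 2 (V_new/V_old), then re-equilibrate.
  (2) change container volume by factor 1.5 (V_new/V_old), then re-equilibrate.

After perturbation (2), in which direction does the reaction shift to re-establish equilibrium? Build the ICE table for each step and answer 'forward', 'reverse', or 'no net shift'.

Q₀ = 4.373 vs Keq = 6.4850e+05 ⇒ Q<K, forward
Step 1:
                  D         B         C
  init        7.669    0.0841    0.2372
  Δ        -0.04193  -0.08386   0.04193
  eq          7.627 2.3756e-04    0.2791
  solve Keq expr → x = 0.04193; check Q = 6.4850e+05
Then change container volume by factor 2 (V_new/V_old).
Step 2:
                  D         B         C
  init        3.814 1.1878e-04    0.1396
  Δ       5.9363e-05 1.1873e-04 -5.9363e-05
  eq          3.814 2.3751e-04    0.1395
  solve Keq expr → x = -5.9363e-05; check Q = 6.4850e+05
Then change container volume by factor 1.5 (V_new/V_old).
Step 3:
                  D         B         C
  init        2.542 1.5834e-04     0.093
  Δ       3.9558e-05 7.9116e-05 -3.9558e-05
  eq          2.542 2.3745e-04   0.09296
  solve Keq expr → x = -3.9558e-05; check Q = 6.4850e+05

Direction: reverse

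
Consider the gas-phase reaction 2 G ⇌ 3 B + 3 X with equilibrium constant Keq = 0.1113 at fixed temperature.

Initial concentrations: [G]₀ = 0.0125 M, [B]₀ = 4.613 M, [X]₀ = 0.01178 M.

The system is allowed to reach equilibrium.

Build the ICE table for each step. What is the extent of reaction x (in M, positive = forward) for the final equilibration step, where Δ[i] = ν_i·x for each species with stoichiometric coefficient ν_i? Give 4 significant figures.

Q₀ = 1.027 vs Keq = 0.1113 ⇒ Q>K, reverse
Step 1:
                   G          B          X
  init        0.0125      4.613    0.01178
  Δ         0.003445  -0.005167  -0.005167
  eq         0.01594      4.608   0.006613
  solve Keq expr → x = -0.001722; check Q = 0.1113

x = -0.001722 M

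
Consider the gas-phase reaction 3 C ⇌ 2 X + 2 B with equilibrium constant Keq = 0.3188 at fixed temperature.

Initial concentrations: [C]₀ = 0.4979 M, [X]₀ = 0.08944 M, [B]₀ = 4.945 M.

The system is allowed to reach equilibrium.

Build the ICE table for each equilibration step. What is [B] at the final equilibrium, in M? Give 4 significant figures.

Q₀ = 1.585 vs Keq = 0.3188 ⇒ Q>K, reverse
Step 1:
                   C          X          B
  init        0.4979    0.08944      4.945
  Δ          0.06183   -0.04122   -0.04122
  eq          0.5597    0.04822      4.904
  solve Keq expr → x = -0.02061; check Q = 0.3188

[B]_eq = 4.904 M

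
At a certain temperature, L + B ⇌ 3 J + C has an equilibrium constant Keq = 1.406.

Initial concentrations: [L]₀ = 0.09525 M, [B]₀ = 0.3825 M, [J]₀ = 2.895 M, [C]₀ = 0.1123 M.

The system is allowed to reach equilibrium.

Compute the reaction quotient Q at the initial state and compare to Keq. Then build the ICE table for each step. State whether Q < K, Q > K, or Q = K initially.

Q₀ = 74.79 vs Keq = 1.406 ⇒ Q>K, reverse
Step 1:
                  L         B         J         C
  Initial   0.09525    0.3825     2.895    0.1123
  Change     0.1044    0.1044   -0.3131   -0.1044
  Equil      0.1996    0.4869     2.582  0.007939
  solve Keq expr → x = -0.1044; check Q = 1.406

Q₀ = 74.79; Q > K (proceeds reverse)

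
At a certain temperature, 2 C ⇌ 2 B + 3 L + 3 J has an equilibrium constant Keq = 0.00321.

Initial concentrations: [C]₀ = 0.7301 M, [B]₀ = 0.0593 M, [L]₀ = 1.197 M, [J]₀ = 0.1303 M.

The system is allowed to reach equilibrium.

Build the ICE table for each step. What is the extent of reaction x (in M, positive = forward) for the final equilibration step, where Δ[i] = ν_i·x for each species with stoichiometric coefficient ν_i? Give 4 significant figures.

Q₀ = 2.5030e-05 vs Keq = 0.00321 ⇒ Q<K, forward
Step 1:
                    C           B           L           J
  I            0.7301      0.0593       1.197      0.1303
  C          -0.09804     0.09804      0.1471      0.1471
  E            0.6321      0.1573       1.344      0.2774
  solve Keq expr → x = 0.04902; check Q = 0.00321

x = 0.04902 M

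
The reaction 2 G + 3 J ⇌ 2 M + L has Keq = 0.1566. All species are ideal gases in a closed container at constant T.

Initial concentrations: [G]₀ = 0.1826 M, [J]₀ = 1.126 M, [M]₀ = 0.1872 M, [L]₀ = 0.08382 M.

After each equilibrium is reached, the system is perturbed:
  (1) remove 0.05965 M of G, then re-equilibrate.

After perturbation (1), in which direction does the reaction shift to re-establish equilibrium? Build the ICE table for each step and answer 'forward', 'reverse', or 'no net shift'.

Direction: reverse

Q₀ = 0.06171 vs Keq = 0.1566 ⇒ Q<K, forward
Step 1:
                    G           J           M           L
  I            0.1826       1.126      0.1872     0.08382
  C          -0.02962    -0.04443     0.02962     0.01481
  E             0.153       1.082      0.2168     0.09863
  solve Keq expr → x = 0.01481; check Q = 0.1566
Then remove 0.05965 M of G.
Step 2:
                    G           J           M           L
  I           0.09333       1.082      0.2168     0.09863
  C           0.02583     0.03875    -0.02583    -0.01292
  E            0.1192        1.12       0.191     0.08571
  solve Keq expr → x = -0.01292; check Q = 0.1566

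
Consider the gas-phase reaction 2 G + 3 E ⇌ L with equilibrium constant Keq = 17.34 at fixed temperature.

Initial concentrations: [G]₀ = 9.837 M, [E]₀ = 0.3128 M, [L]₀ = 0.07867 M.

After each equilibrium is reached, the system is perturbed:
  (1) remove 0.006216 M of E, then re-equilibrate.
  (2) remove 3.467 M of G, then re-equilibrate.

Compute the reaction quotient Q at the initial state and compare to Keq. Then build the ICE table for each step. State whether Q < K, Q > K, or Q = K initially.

Q₀ = 0.02656; Q < K (proceeds forward)

Q₀ = 0.02656 vs Keq = 17.34 ⇒ Q<K, forward
Step 1:
                  G         E         L
  init        9.837    0.3128   0.07867
  Δ         -0.1772   -0.2659   0.08862
  eq           9.66   0.04694    0.1673
  solve Keq expr → x = 0.08862; check Q = 17.34
Then remove 0.006216 M of E.
Step 2:
                  G         E         L
  init         9.66   0.04072    0.1673
  Δ         0.00401  0.006015 -0.002005
  eq          9.664   0.04673    0.1653
  solve Keq expr → x = -0.002005; check Q = 17.34
Then remove 3.467 M of G.
Step 3:
                  G         E         L
  init        6.197   0.04673    0.1653
  Δ         0.01026   0.01539 -0.005129
  eq          6.207   0.06212    0.1602
  solve Keq expr → x = -0.005129; check Q = 17.34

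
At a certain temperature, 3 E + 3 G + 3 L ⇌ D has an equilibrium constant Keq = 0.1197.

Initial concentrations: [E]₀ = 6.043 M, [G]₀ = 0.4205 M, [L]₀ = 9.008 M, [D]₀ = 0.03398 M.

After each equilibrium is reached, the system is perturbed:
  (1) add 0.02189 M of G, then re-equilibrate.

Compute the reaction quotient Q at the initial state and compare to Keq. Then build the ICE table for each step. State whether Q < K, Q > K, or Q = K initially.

Q₀ = 2.8332e-06; Q < K (proceeds forward)

Q₀ = 2.8332e-06 vs Keq = 0.1197 ⇒ Q<K, forward
Step 1:
                  E         G         L         D
  Initial     6.043    0.4205     9.008   0.03398
  Change    -0.3975   -0.3975   -0.3975    0.1325
  Equil       5.645   0.02296      8.61    0.1665
  solve Keq expr → x = 0.1325; check Q = 0.1197
Then add 0.02189 M of G.
Step 2:
                  E         G         L         D
  Initial     5.645   0.04485      8.61    0.1665
  Change   -0.02142  -0.02142  -0.02142   0.00714
  Equil       5.624   0.02343     8.589    0.1736
  solve Keq expr → x = 0.00714; check Q = 0.1197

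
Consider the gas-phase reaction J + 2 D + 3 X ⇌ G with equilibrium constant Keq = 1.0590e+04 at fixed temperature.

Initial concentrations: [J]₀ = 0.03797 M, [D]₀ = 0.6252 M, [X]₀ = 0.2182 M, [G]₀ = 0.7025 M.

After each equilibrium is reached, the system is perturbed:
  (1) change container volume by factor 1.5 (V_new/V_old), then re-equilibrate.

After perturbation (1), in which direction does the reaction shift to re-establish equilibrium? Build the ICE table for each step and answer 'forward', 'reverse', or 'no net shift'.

Q₀ = 4556 vs Keq = 1.0590e+04 ⇒ Q<K, forward
Step 1:
                    J           D           X           G
  I           0.03797      0.6252      0.2182      0.7025
  C          -0.01016    -0.02032    -0.03049     0.01016
  E           0.02781      0.6049      0.1877      0.7127
  solve Keq expr → x = 0.01016; check Q = 1.0590e+04
Then change container volume by factor 1.5 (V_new/V_old).
Step 2:
                    J           D           X           G
  I           0.01854      0.4033      0.1251      0.4751
  C           0.01871     0.03743     0.05614    -0.01871
  E           0.03725      0.4407      0.1813      0.4564
  solve Keq expr → x = -0.01871; check Q = 1.0590e+04

Direction: reverse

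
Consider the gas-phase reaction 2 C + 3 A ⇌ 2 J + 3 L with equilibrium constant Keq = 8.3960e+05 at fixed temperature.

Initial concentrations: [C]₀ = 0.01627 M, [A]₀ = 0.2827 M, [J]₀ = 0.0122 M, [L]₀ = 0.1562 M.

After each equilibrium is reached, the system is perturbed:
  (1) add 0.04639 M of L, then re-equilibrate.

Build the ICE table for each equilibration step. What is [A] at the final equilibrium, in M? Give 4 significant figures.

Q₀ = 0.09484 vs Keq = 8.3960e+05 ⇒ Q<K, forward
Step 1:
                  C         A         J         L
  I         0.01627    0.2827    0.0122    0.1562
  C        -0.01625  -0.02438   0.01625   0.02438
  E       1.8148e-05    0.2583   0.02845    0.1806
  solve Keq expr → x = 0.008126; check Q = 8.3960e+05
Then add 0.04639 M of L.
Step 2:
                  C         A         J         L
  I       1.8148e-05    0.2583   0.02845     0.227
  C       7.4146e-06 1.1122e-05 -7.4146e-06 -1.1122e-05
  E       2.5563e-05    0.2583   0.02844     0.227
  solve Keq expr → x = -3.7073e-06; check Q = 8.3960e+05

[A]_eq = 0.2583 M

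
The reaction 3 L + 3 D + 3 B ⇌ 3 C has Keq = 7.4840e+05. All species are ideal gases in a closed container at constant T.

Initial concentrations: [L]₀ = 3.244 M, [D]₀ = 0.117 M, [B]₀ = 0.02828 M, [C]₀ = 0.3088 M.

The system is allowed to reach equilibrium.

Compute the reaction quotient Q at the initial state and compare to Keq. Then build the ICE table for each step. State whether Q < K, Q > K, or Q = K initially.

Q₀ = 2.3812e+04; Q < K (proceeds forward)

Q₀ = 2.3812e+04 vs Keq = 7.4840e+05 ⇒ Q<K, forward
Step 1:
                  L         D         B         C
  init        3.244     0.117   0.02828    0.3088
  Δ        -0.01714  -0.01714  -0.01714   0.01714
  eq          3.227   0.09986   0.01114    0.3259
  solve Keq expr → x = 0.005713; check Q = 7.4840e+05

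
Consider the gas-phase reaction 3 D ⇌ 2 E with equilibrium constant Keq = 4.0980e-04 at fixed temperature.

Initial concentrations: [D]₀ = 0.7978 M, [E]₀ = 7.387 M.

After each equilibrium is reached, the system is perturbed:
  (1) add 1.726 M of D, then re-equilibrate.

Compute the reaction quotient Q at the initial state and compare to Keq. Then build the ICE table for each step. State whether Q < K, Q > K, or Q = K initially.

Q₀ = 107.5; Q > K (proceeds reverse)

Q₀ = 107.5 vs Keq = 4.0980e-04 ⇒ Q>K, reverse
Step 1:
                  D         E
  I          0.7978     7.387
  C              10    -6.668
  E            10.8    0.7185
  solve Keq expr → x = -3.334; check Q = 4.0980e-04
Then add 1.726 M of D.
Step 2:
                  D         E
  I           12.53    0.7185
  C         -0.2313    0.1542
  E            12.3    0.8727
  solve Keq expr → x = 0.0771; check Q = 4.0980e-04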